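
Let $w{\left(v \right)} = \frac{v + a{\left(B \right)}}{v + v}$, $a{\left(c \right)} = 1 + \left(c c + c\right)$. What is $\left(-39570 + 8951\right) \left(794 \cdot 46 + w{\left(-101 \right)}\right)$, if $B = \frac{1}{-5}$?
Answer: $- \frac{2823817433888}{2525} \approx -1.1183 \cdot 10^{9}$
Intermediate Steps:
$B = - \frac{1}{5} \approx -0.2$
$a{\left(c \right)} = 1 + c + c^{2}$ ($a{\left(c \right)} = 1 + \left(c^{2} + c\right) = 1 + \left(c + c^{2}\right) = 1 + c + c^{2}$)
$w{\left(v \right)} = \frac{\frac{21}{25} + v}{2 v}$ ($w{\left(v \right)} = \frac{v + \left(1 - \frac{1}{5} + \left(- \frac{1}{5}\right)^{2}\right)}{v + v} = \frac{v + \left(1 - \frac{1}{5} + \frac{1}{25}\right)}{2 v} = \left(v + \frac{21}{25}\right) \frac{1}{2 v} = \left(\frac{21}{25} + v\right) \frac{1}{2 v} = \frac{\frac{21}{25} + v}{2 v}$)
$\left(-39570 + 8951\right) \left(794 \cdot 46 + w{\left(-101 \right)}\right) = \left(-39570 + 8951\right) \left(794 \cdot 46 + \frac{21 + 25 \left(-101\right)}{50 \left(-101\right)}\right) = - 30619 \left(36524 + \frac{1}{50} \left(- \frac{1}{101}\right) \left(21 - 2525\right)\right) = - 30619 \left(36524 + \frac{1}{50} \left(- \frac{1}{101}\right) \left(-2504\right)\right) = - 30619 \left(36524 + \frac{1252}{2525}\right) = \left(-30619\right) \frac{92224352}{2525} = - \frac{2823817433888}{2525}$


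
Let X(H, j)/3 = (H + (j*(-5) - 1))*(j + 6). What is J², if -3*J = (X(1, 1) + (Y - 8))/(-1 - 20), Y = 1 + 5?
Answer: 11449/3969 ≈ 2.8846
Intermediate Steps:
Y = 6
X(H, j) = 3*(6 + j)*(-1 + H - 5*j) (X(H, j) = 3*((H + (j*(-5) - 1))*(j + 6)) = 3*((H + (-5*j - 1))*(6 + j)) = 3*((H + (-1 - 5*j))*(6 + j)) = 3*((-1 + H - 5*j)*(6 + j)) = 3*((6 + j)*(-1 + H - 5*j)) = 3*(6 + j)*(-1 + H - 5*j))
J = -107/63 (J = -((-18 - 93*1 - 15*1² + 18*1 + 3*1*1) + (6 - 8))/(3*(-1 - 20)) = -((-18 - 93 - 15*1 + 18 + 3) - 2)/(3*(-21)) = -((-18 - 93 - 15 + 18 + 3) - 2)*(-1)/(3*21) = -(-105 - 2)*(-1)/(3*21) = -(-107)*(-1)/(3*21) = -⅓*107/21 = -107/63 ≈ -1.6984)
J² = (-107/63)² = 11449/3969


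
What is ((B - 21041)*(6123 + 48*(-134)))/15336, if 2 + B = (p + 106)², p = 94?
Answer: -9167/24 ≈ -381.96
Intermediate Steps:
B = 39998 (B = -2 + (94 + 106)² = -2 + 200² = -2 + 40000 = 39998)
((B - 21041)*(6123 + 48*(-134)))/15336 = ((39998 - 21041)*(6123 + 48*(-134)))/15336 = (18957*(6123 - 6432))*(1/15336) = (18957*(-309))*(1/15336) = -5857713*1/15336 = -9167/24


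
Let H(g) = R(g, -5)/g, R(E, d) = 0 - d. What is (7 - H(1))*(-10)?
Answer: -20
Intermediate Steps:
R(E, d) = -d
H(g) = 5/g (H(g) = (-1*(-5))/g = 5/g)
(7 - H(1))*(-10) = (7 - 5/1)*(-10) = (7 - 5)*(-10) = 2*(-10) = -20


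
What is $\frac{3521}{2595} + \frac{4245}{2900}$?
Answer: $\frac{849067}{301020} \approx 2.8206$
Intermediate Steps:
$\frac{3521}{2595} + \frac{4245}{2900} = 3521 \cdot \frac{1}{2595} + 4245 \cdot \frac{1}{2900} = \frac{3521}{2595} + \frac{849}{580} = \frac{849067}{301020}$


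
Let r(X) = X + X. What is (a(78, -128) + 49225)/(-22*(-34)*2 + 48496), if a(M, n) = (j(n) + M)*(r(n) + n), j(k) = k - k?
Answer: 19273/49992 ≈ 0.38552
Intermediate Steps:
r(X) = 2*X
j(k) = 0
a(M, n) = 3*M*n (a(M, n) = (0 + M)*(2*n + n) = M*(3*n) = 3*M*n)
(a(78, -128) + 49225)/(-22*(-34)*2 + 48496) = (3*78*(-128) + 49225)/(-22*(-34)*2 + 48496) = (-29952 + 49225)/(748*2 + 48496) = 19273/(1496 + 48496) = 19273/49992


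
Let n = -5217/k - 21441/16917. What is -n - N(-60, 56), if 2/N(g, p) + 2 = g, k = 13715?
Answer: 4027971693/2397505435 ≈ 1.6801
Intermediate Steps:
N(g, p) = 2/(-2 + g)
n = -127439768/77338885 (n = -5217/13715 - 21441/16917 = -5217*1/13715 - 21441*1/16917 = -5217/13715 - 7147/5639 = -127439768/77338885 ≈ -1.6478)
-n - N(-60, 56) = -1*(-127439768/77338885) - 2/(-2 - 60) = 127439768/77338885 - 2/(-62) = 127439768/77338885 - 2*(-1)/62 = 127439768/77338885 - 1*(-1/31) = 127439768/77338885 + 1/31 = 4027971693/2397505435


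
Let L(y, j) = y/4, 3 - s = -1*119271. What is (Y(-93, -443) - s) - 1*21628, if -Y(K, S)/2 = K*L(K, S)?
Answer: -290453/2 ≈ -1.4523e+5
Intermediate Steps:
s = 119274 (s = 3 - (-1)*119271 = 3 - 1*(-119271) = 3 + 119271 = 119274)
L(y, j) = y/4 (L(y, j) = y*(¼) = y/4)
Y(K, S) = -K²/2 (Y(K, S) = -2*K*K/4 = -K²/2)
(Y(-93, -443) - s) - 1*21628 = (-½*(-93)² - 1*119274) - 1*21628 = (-½*8649 - 119274) - 21628 = (-8649/2 - 119274) - 21628 = -247197/2 - 21628 = -290453/2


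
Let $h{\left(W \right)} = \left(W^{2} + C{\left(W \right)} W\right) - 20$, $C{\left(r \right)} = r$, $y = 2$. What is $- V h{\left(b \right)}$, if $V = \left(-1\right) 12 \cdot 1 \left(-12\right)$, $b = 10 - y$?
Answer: $-15552$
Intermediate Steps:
$b = 8$ ($b = 10 - 2 = 8$)
$V = 144$ ($V = \left(-12\right) 1 \left(-12\right) = \left(-12\right) \left(-12\right) = 144$)
$h{\left(W \right)} = -20 + 2 W^{2}$ ($h{\left(W \right)} = \left(W^{2} + W W\right) - 20 = \left(W^{2} + W^{2}\right) - 20 = 2 W^{2} - 20 = -20 + 2 W^{2}$)
$- V h{\left(b \right)} = - 144 \left(-20 + 2 \cdot 8^{2}\right) = - 144 \left(-20 + 2 \cdot 64\right) = - 144 \left(-20 + 128\right) = - 144 \cdot 108 = \left(-1\right) 15552 = -15552$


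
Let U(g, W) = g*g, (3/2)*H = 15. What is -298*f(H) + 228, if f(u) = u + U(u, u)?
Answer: -32552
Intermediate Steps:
H = 10 (H = (⅔)*15 = 10)
U(g, W) = g²
f(u) = u + u²
-298*f(H) + 228 = -2980*(1 + 10) + 228 = -2980*11 + 228 = -298*110 + 228 = -32780 + 228 = -32552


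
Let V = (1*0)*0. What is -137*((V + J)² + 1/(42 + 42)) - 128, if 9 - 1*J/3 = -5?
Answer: -20311001/84 ≈ -2.4180e+5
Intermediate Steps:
J = 42 (J = 27 - 3*(-5) = 27 + 15 = 42)
V = 0 (V = 0*0 = 0)
-137*((V + J)² + 1/(42 + 42)) - 128 = -137*((0 + 42)² + 1/(42 + 42)) - 128 = -137*(42² + 1/84) - 128 = -137*(1764 + 1/84) - 128 = -137*148177/84 - 128 = -20300249/84 - 128 = -20311001/84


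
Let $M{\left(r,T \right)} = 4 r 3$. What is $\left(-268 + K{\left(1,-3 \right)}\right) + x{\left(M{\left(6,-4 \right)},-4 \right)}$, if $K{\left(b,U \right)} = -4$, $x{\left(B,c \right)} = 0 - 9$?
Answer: $-281$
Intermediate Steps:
$M{\left(r,T \right)} = 12 r$
$x{\left(B,c \right)} = -9$
$\left(-268 + K{\left(1,-3 \right)}\right) + x{\left(M{\left(6,-4 \right)},-4 \right)} = \left(-268 - 4\right) - 9 = -272 - 9 = -281$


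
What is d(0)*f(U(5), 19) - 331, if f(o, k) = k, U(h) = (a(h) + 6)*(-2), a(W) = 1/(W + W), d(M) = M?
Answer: -331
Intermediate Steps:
a(W) = 1/(2*W)
U(h) = -12 - 1/h (U(h) = (1/(2*h) + 6)*(-2) = (6 + 1/(2*h))*(-2) = -12 - 1/h)
d(0)*f(U(5), 19) - 331 = 0*19 - 331 = 0 - 331 = -331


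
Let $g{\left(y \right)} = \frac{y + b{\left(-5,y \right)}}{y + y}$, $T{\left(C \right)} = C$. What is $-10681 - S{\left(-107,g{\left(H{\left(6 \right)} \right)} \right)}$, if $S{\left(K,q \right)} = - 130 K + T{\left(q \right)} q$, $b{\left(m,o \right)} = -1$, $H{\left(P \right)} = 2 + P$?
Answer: $- \frac{6295345}{256} \approx -24591.0$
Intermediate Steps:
$g{\left(y \right)} = \frac{-1 + y}{2 y}$ ($g{\left(y \right)} = \frac{y - 1}{y + y} = \frac{-1 + y}{2 y}$)
$S{\left(K,q \right)} = q^{2} - 130 K$ ($S{\left(K,q \right)} = - 130 K + q q = - 130 K + q^{2} = q^{2} - 130 K$)
$-10681 - S{\left(-107,g{\left(H{\left(6 \right)} \right)} \right)} = -10681 - \left(\left(\frac{-1 + \left(2 + 6\right)}{2 \left(2 + 6\right)}\right)^{2} - -13910\right) = -10681 - \left(\left(\frac{-1 + 8}{2 \cdot 8}\right)^{2} + 13910\right) = -10681 - \left(\left(\frac{1}{2} \cdot \frac{1}{8} \cdot 7\right)^{2} + 13910\right) = -10681 - \left(\left(\frac{7}{16}\right)^{2} + 13910\right) = -10681 - \left(\frac{49}{256} + 13910\right) = -10681 - \frac{3561009}{256} = - \frac{6295345}{256}$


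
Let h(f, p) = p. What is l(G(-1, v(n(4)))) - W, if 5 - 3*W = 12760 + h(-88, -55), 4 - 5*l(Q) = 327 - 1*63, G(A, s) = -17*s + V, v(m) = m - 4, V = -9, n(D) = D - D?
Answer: 12544/3 ≈ 4181.3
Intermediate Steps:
n(D) = 0
v(m) = -4 + m
G(A, s) = -9 - 17*s (G(A, s) = -17*s - 9 = -9 - 17*s)
l(Q) = -52 (l(Q) = ⅘ - (327 - 1*63)/5 = ⅘ - (327 - 63)/5 = ⅘ - ⅕*264 = ⅘ - 264/5 = -52)
W = -12700/3 (W = 5/3 - (12760 - 55)/3 = 5/3 - ⅓*12705 = 5/3 - 4235 = -12700/3 ≈ -4233.3)
l(G(-1, v(n(4)))) - W = -52 - 1*(-12700/3) = -52 + 12700/3 = 12544/3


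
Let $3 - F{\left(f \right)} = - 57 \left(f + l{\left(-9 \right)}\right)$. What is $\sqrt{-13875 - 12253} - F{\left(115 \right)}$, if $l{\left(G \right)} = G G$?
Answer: $-11175 + 4 i \sqrt{1633} \approx -11175.0 + 161.64 i$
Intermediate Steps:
$l{\left(G \right)} = G^{2}$
$F{\left(f \right)} = 4620 + 57 f$ ($F{\left(f \right)} = 3 - - 57 \left(f + \left(-9\right)^{2}\right) = 3 - - 57 \left(f + 81\right) = 3 - - 57 \left(81 + f\right) = 3 - \left(-4617 - 57 f\right) = 3 + \left(4617 + 57 f\right) = 4620 + 57 f$)
$\sqrt{-13875 - 12253} - F{\left(115 \right)} = \sqrt{-13875 - 12253} - \left(4620 + 57 \cdot 115\right) = \sqrt{-26128} - \left(4620 + 6555\right) = 4 i \sqrt{1633} - 11175 = -11175 + 4 i \sqrt{1633}$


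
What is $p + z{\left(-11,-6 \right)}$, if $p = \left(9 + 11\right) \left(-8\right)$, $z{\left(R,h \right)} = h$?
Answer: $-166$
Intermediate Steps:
$p = -160$ ($p = 20 \left(-8\right) = -160$)
$p + z{\left(-11,-6 \right)} = -160 - 6 = -166$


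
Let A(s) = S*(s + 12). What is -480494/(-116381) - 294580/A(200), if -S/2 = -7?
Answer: -8214352197/86354702 ≈ -95.123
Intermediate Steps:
S = 14 (S = -2*(-7) = 14)
A(s) = 168 + 14*s (A(s) = 14*(s + 12) = 14*(12 + s) = 168 + 14*s)
-480494/(-116381) - 294580/A(200) = -480494/(-116381) - 294580/(168 + 14*200) = -480494*(-1/116381) - 294580/(168 + 2800) = 480494/116381 - 294580/2968 = 480494/116381 - 294580*1/2968 = 480494/116381 - 73645/742 = -8214352197/86354702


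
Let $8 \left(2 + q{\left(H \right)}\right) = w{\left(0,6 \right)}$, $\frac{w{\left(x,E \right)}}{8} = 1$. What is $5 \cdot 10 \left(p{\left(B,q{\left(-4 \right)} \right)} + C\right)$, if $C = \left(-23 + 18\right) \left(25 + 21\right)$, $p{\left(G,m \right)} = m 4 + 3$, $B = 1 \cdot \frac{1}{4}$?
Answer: $-11550$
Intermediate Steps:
$w{\left(x,E \right)} = 8$ ($w{\left(x,E \right)} = 8 \cdot 1 = 8$)
$q{\left(H \right)} = -1$ ($q{\left(H \right)} = -2 + \frac{1}{8} \cdot 8 = -2 + 1 = -1$)
$B = \frac{1}{4}$ ($B = 1 \cdot \frac{1}{4} = \frac{1}{4} \approx 0.25$)
$p{\left(G,m \right)} = 3 + 4 m$ ($p{\left(G,m \right)} = 4 m + 3 = 3 + 4 m$)
$C = -230$ ($C = \left(-5\right) 46 = -230$)
$5 \cdot 10 \left(p{\left(B,q{\left(-4 \right)} \right)} + C\right) = 5 \cdot 10 \left(\left(3 + 4 \left(-1\right)\right) - 230\right) = 50 \left(\left(3 - 4\right) - 230\right) = 50 \left(-1 - 230\right) = 50 \left(-231\right) = -11550$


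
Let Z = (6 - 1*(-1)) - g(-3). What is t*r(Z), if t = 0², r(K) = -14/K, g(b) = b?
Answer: 0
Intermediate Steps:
Z = 10 (Z = (6 - 1*(-1)) - 1*(-3) = (6 + 1) + 3 = 7 + 3 = 10)
t = 0
t*r(Z) = 0*(-14/10) = 0*(-14*⅒) = 0*(-7/5) = 0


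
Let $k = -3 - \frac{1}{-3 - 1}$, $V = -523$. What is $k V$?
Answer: $\frac{5753}{4} \approx 1438.3$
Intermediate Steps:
$k = - \frac{11}{4}$ ($k = -3 - \frac{1}{-4} = -3 - - \frac{1}{4} = -3 + \frac{1}{4} = - \frac{11}{4} \approx -2.75$)
$k V = \left(- \frac{11}{4}\right) \left(-523\right) = \frac{5753}{4}$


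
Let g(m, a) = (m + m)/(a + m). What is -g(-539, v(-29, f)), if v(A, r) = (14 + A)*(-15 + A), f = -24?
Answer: 98/11 ≈ 8.9091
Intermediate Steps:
v(A, r) = (-15 + A)*(14 + A)
g(m, a) = 2*m/(a + m) (g(m, a) = (2*m)/(a + m) = 2*m/(a + m))
-g(-539, v(-29, f)) = -2*(-539)/((-210 + (-29)**2 - 1*(-29)) - 539) = -2*(-539)/((-210 + 841 + 29) - 539) = -2*(-539)/(660 - 539) = -2*(-539)/121 = -1*(-98/11) = 98/11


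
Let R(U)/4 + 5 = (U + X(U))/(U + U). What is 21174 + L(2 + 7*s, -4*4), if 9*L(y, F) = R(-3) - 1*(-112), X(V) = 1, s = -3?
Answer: 571978/27 ≈ 21184.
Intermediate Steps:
R(U) = -20 + 2*(1 + U)/U (R(U) = -20 + 4*((U + 1)/(U + U)) = -20 + 4*((1 + U)/((2*U))) = -20 + 4*((1 + U)*(1/(2*U))) = -20 + 4*((1 + U)/(2*U)) = -20 + 2*(1 + U)/U)
L(y, F) = 280/27 (L(y, F) = ((-18 + 2/(-3)) - 1*(-112))/9 = ((-18 + 2*(-⅓)) + 112)/9 = ((-18 - ⅔) + 112)/9 = (-56/3 + 112)/9 = (⅑)*(280/3) = 280/27)
21174 + L(2 + 7*s, -4*4) = 21174 + 280/27 = 571978/27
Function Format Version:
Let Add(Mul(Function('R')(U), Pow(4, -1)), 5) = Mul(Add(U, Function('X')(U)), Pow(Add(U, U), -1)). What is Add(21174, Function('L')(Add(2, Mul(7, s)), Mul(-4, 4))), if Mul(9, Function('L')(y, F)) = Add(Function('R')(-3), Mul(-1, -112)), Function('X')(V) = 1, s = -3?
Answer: Rational(571978, 27) ≈ 21184.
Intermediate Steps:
Function('R')(U) = Add(-20, Mul(2, Pow(U, -1), Add(1, U))) (Function('R')(U) = Add(-20, Mul(4, Mul(Add(U, 1), Pow(Add(U, U), -1)))) = Add(-20, Mul(4, Mul(Add(1, U), Pow(Mul(2, U), -1)))) = Add(-20, Mul(4, Mul(Add(1, U), Mul(Rational(1, 2), Pow(U, -1))))) = Add(-20, Mul(4, Mul(Rational(1, 2), Pow(U, -1), Add(1, U)))) = Add(-20, Mul(2, Pow(U, -1), Add(1, U))))
Function('L')(y, F) = Rational(280, 27) (Function('L')(y, F) = Mul(Rational(1, 9), Add(Add(-18, Mul(2, Pow(-3, -1))), Mul(-1, -112))) = Mul(Rational(1, 9), Add(Add(-18, Mul(2, Rational(-1, 3))), 112)) = Mul(Rational(1, 9), Add(Add(-18, Rational(-2, 3)), 112)) = Mul(Rational(1, 9), Add(Rational(-56, 3), 112)) = Mul(Rational(1, 9), Rational(280, 3)) = Rational(280, 27))
Add(21174, Function('L')(Add(2, Mul(7, s)), Mul(-4, 4))) = Add(21174, Rational(280, 27)) = Rational(571978, 27)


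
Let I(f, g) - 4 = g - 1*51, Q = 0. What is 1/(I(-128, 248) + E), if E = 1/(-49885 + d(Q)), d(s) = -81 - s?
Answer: 49966/10043165 ≈ 0.0049751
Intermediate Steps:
I(f, g) = -47 + g (I(f, g) = 4 + (g - 1*51) = 4 + (g - 51) = 4 + (-51 + g) = -47 + g)
E = -1/49966 (E = 1/(-49885 + (-81 - 1*0)) = 1/(-49885 + (-81 + 0)) = 1/(-49885 - 81) = 1/(-49966) = -1/49966 ≈ -2.0014e-5)
1/(I(-128, 248) + E) = 1/((-47 + 248) - 1/49966) = 1/(201 - 1/49966) = 1/(10043165/49966) = 49966/10043165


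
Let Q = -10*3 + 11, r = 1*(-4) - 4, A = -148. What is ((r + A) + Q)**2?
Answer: 30625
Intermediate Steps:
r = -8 (r = -4 - 4 = -8)
Q = -19 (Q = -30 + 11 = -19)
((r + A) + Q)**2 = ((-8 - 148) - 19)**2 = (-156 - 19)**2 = (-175)**2 = 30625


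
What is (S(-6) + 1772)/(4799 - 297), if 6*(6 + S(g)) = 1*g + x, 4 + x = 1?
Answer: 3529/9004 ≈ 0.39194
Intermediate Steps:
x = -3 (x = -4 + 1 = -3)
S(g) = -13/2 + g/6 (S(g) = -6 + (1*g - 3)/6 = -6 + (g - 3)/6 = -6 + (-3 + g)/6 = -6 + (-1/2 + g/6) = -13/2 + g/6)
(S(-6) + 1772)/(4799 - 297) = ((-13/2 + (1/6)*(-6)) + 1772)/(4799 - 297) = ((-13/2 - 1) + 1772)/4502 = (-15/2 + 1772)*(1/4502) = (3529/2)*(1/4502) = 3529/9004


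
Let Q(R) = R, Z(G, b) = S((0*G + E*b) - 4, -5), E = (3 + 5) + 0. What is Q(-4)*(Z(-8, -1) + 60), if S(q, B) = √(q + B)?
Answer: -240 - 4*I*√17 ≈ -240.0 - 16.492*I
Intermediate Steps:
E = 8 (E = 8 + 0 = 8)
S(q, B) = √(B + q)
Z(G, b) = √(-9 + 8*b) (Z(G, b) = √(-5 + ((0*G + 8*b) - 4)) = √(-5 + ((0 + 8*b) - 4)) = √(-5 + (8*b - 4)) = √(-5 + (-4 + 8*b)) = √(-9 + 8*b))
Q(-4)*(Z(-8, -1) + 60) = -4*(√(-9 + 8*(-1)) + 60) = -4*(√(-9 - 8) + 60) = -4*(√(-17) + 60) = -4*(I*√17 + 60) = -4*(60 + I*√17) = -240 - 4*I*√17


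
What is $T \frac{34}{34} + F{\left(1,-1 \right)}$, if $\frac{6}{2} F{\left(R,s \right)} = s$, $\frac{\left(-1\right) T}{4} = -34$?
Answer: $\frac{407}{3} \approx 135.67$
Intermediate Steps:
$T = 136$ ($T = \left(-4\right) \left(-34\right) = 136$)
$F{\left(R,s \right)} = \frac{s}{3}$
$T \frac{34}{34} + F{\left(1,-1 \right)} = 136 \cdot \frac{34}{34} + \frac{1}{3} \left(-1\right) = 136 \cdot 34 \cdot \frac{1}{34} - \frac{1}{3} = 136 \cdot 1 - \frac{1}{3} = 136 - \frac{1}{3} = \frac{407}{3}$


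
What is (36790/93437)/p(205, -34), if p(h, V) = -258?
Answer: -18395/12053373 ≈ -0.0015261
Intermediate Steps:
(36790/93437)/p(205, -34) = (36790/93437)/(-258) = (36790*(1/93437))*(-1/258) = (36790/93437)*(-1/258) = -18395/12053373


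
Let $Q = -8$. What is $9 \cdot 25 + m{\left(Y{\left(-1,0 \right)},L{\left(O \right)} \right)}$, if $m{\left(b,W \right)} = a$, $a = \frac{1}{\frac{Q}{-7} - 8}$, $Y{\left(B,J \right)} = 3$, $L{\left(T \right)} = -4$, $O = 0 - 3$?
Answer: $\frac{10793}{48} \approx 224.85$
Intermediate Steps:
$O = -3$
$a = - \frac{7}{48}$ ($a = \frac{1}{- \frac{8}{-7} - 8} = \frac{1}{\left(-8\right) \left(- \frac{1}{7}\right) - 8} = \frac{1}{\frac{8}{7} - 8} = \frac{1}{- \frac{48}{7}} = - \frac{7}{48} \approx -0.14583$)
$m{\left(b,W \right)} = - \frac{7}{48}$
$9 \cdot 25 + m{\left(Y{\left(-1,0 \right)},L{\left(O \right)} \right)} = 9 \cdot 25 - \frac{7}{48} = 225 - \frac{7}{48} = \frac{10793}{48}$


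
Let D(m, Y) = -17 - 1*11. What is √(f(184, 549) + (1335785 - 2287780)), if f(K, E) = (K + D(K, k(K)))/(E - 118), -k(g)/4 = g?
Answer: I*√176843475959/431 ≈ 975.7*I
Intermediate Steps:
k(g) = -4*g
D(m, Y) = -28 (D(m, Y) = -17 - 11 = -28)
f(K, E) = (-28 + K)/(-118 + E) (f(K, E) = (K - 28)/(E - 118) = (-28 + K)/(-118 + E))
√(f(184, 549) + (1335785 - 2287780)) = √((-28 + 184)/(-118 + 549) + (1335785 - 2287780)) = √(156/431 - 951995) = √(-410309689/431) = I*√176843475959/431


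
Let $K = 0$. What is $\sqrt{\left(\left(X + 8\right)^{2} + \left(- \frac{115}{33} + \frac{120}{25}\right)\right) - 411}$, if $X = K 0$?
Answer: $\frac{19 i \sqrt{26070}}{165} \approx 18.593 i$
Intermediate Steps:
$X = 0$ ($X = 0 \cdot 0 = 0$)
$\sqrt{\left(\left(X + 8\right)^{2} + \left(- \frac{115}{33} + \frac{120}{25}\right)\right) - 411} = \sqrt{\left(\left(0 + 8\right)^{2} + \left(- \frac{115}{33} + \frac{120}{25}\right)\right) - 411} = \sqrt{\left(8^{2} + \left(\left(-115\right) \frac{1}{33} + 120 \cdot \frac{1}{25}\right)\right) - 411} = \sqrt{\left(64 + \left(- \frac{115}{33} + \frac{24}{5}\right)\right) - 411} = \sqrt{\left(64 + \frac{217}{165}\right) - 411} = \sqrt{\frac{10777}{165} - 411} = \sqrt{- \frac{57038}{165}} = \frac{19 i \sqrt{26070}}{165}$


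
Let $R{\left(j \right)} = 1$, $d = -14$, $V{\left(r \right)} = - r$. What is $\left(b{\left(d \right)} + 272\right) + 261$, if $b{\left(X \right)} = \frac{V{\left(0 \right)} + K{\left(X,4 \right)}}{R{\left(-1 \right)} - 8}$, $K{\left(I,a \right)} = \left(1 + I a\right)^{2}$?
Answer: $\frac{706}{7} \approx 100.86$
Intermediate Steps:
$b{\left(X \right)} = - \frac{\left(1 + 4 X\right)^{2}}{7}$ ($b{\left(X \right)} = \frac{\left(-1\right) 0 + \left(1 + X 4\right)^{2}}{1 - 8} = \frac{0 + \left(1 + 4 X\right)^{2}}{-7} = \left(1 + 4 X\right)^{2} \left(- \frac{1}{7}\right) = - \frac{\left(1 + 4 X\right)^{2}}{7}$)
$\left(b{\left(d \right)} + 272\right) + 261 = \left(- \frac{\left(1 + 4 \left(-14\right)\right)^{2}}{7} + 272\right) + 261 = \left(- \frac{\left(1 - 56\right)^{2}}{7} + 272\right) + 261 = \left(- \frac{\left(-55\right)^{2}}{7} + 272\right) + 261 = \left(\left(- \frac{1}{7}\right) 3025 + 272\right) + 261 = \left(- \frac{3025}{7} + 272\right) + 261 = - \frac{1121}{7} + 261 = \frac{706}{7}$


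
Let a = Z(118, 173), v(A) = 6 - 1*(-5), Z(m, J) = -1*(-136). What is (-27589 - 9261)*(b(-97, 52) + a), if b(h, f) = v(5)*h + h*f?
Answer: 220178750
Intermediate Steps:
Z(m, J) = 136
v(A) = 11 (v(A) = 6 + 5 = 11)
a = 136
b(h, f) = 11*h + f*h (b(h, f) = 11*h + h*f = 11*h + f*h)
(-27589 - 9261)*(b(-97, 52) + a) = (-27589 - 9261)*(-97*(11 + 52) + 136) = -36850*(-97*63 + 136) = -36850*(-6111 + 136) = -36850*(-5975) = 220178750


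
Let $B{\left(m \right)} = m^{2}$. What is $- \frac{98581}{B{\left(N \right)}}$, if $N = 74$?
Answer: $- \frac{98581}{5476} \approx -18.002$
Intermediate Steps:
$- \frac{98581}{B{\left(N \right)}} = - \frac{98581}{74^{2}} = - \frac{98581}{5476}$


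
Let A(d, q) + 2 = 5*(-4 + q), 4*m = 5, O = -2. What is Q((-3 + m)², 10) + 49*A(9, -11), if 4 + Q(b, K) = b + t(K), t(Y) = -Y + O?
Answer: -60575/16 ≈ -3785.9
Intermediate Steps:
m = 5/4 (m = (¼)*5 = 5/4 ≈ 1.2500)
t(Y) = -2 - Y (t(Y) = -Y - 2 = -2 - Y)
Q(b, K) = -6 + b - K (Q(b, K) = -4 + (b + (-2 - K)) = -4 + (-2 + b - K) = -6 + b - K)
A(d, q) = -22 + 5*q (A(d, q) = -2 + 5*(-4 + q) = -2 + (-20 + 5*q) = -22 + 5*q)
Q((-3 + m)², 10) + 49*A(9, -11) = (-6 + (-3 + 5/4)² - 1*10) + 49*(-22 + 5*(-11)) = (-6 + (-7/4)² - 10) + 49*(-22 - 55) = (-6 + 49/16 - 10) + 49*(-77) = -207/16 - 3773 = -60575/16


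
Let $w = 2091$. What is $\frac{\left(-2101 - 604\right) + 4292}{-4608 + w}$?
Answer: $- \frac{529}{839} \approx -0.63051$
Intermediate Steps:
$\frac{\left(-2101 - 604\right) + 4292}{-4608 + w} = \frac{\left(-2101 - 604\right) + 4292}{-4608 + 2091} = \frac{\left(-2101 - 604\right) + 4292}{-2517} = \left(-2705 + 4292\right) \left(- \frac{1}{2517}\right) = 1587 \left(- \frac{1}{2517}\right) = - \frac{529}{839}$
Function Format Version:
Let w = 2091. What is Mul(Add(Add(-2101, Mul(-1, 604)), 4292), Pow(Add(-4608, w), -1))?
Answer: Rational(-529, 839) ≈ -0.63051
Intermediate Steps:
Mul(Add(Add(-2101, Mul(-1, 604)), 4292), Pow(Add(-4608, w), -1)) = Mul(Add(Add(-2101, Mul(-1, 604)), 4292), Pow(Add(-4608, 2091), -1)) = Mul(Add(Add(-2101, -604), 4292), Pow(-2517, -1)) = Mul(Add(-2705, 4292), Rational(-1, 2517)) = Mul(1587, Rational(-1, 2517)) = Rational(-529, 839)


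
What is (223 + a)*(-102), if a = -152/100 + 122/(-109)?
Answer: -61249266/2725 ≈ -22477.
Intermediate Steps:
a = -7192/2725 (a = -152*1/100 + 122*(-1/109) = -38/25 - 122/109 = -7192/2725 ≈ -2.6393)
(223 + a)*(-102) = (223 - 7192/2725)*(-102) = (600483/2725)*(-102) = -61249266/2725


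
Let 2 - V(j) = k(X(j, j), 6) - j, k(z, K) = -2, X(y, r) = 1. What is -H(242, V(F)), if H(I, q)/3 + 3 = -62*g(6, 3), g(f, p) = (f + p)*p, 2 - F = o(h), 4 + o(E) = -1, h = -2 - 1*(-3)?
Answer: 5031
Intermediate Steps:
h = 1 (h = -2 + 3 = 1)
o(E) = -5 (o(E) = -4 - 1 = -5)
F = 7 (F = 2 - 1*(-5) = 2 + 5 = 7)
g(f, p) = p*(f + p)
V(j) = 4 + j (V(j) = 2 - (-2 - j) = 2 + (2 + j) = 4 + j)
H(I, q) = -5031 (H(I, q) = -9 + 3*(-186*(6 + 3)) = -9 + 3*(-186*9) = -9 + 3*(-62*27) = -9 + 3*(-1674) = -9 - 5022 = -5031)
-H(242, V(F)) = -1*(-5031) = 5031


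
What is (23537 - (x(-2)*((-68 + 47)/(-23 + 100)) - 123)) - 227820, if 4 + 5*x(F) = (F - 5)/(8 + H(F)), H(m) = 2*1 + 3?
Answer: -145974577/715 ≈ -2.0416e+5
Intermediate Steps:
H(m) = 5 (H(m) = 2 + 3 = 5)
x(F) = -57/65 + F/65 (x(F) = -4/5 + ((F - 5)/(8 + 5))/5 = -4/5 + ((-5 + F)/13)/5 = -4/5 + ((-5 + F)*(1/13))/5 = -4/5 + (-5/13 + F/13)/5 = -4/5 + (-1/13 + F/65) = -57/65 + F/65)
(23537 - (x(-2)*((-68 + 47)/(-23 + 100)) - 123)) - 227820 = (23537 - ((-57/65 + (1/65)*(-2))*((-68 + 47)/(-23 + 100)) - 123)) - 227820 = (23537 - ((-57/65 - 2/65)*(-21/77) - 123)) - 227820 = (23537 - (-(-1239)/(65*77) - 123)) - 227820 = (23537 - (-59/65*(-3/11) - 123)) - 227820 = (23537 - (177/715 - 123)) - 227820 = (23537 - 1*(-87768/715)) - 227820 = (23537 + 87768/715) - 227820 = 16916723/715 - 227820 = -145974577/715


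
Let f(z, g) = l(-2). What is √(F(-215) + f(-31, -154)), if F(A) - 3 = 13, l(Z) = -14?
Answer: √2 ≈ 1.4142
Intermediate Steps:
F(A) = 16 (F(A) = 3 + 13 = 16)
f(z, g) = -14
√(F(-215) + f(-31, -154)) = √(16 - 14) = √2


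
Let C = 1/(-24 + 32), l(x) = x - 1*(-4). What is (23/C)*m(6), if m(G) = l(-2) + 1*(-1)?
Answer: 184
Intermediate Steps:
l(x) = 4 + x (l(x) = x + 4 = 4 + x)
m(G) = 1 (m(G) = (4 - 2) + 1*(-1) = 2 - 1 = 1)
C = ⅛ (C = 1/8 = ⅛ ≈ 0.12500)
(23/C)*m(6) = (23/(⅛))*1 = (8*23)*1 = 184*1 = 184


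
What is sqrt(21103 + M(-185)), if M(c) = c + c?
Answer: sqrt(20733) ≈ 143.99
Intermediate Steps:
M(c) = 2*c
sqrt(21103 + M(-185)) = sqrt(21103 + 2*(-185)) = sqrt(21103 - 370) = sqrt(20733)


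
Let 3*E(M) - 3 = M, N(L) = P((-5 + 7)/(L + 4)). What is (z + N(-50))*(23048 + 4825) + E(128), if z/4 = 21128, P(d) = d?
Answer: 162536524738/69 ≈ 2.3556e+9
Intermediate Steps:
z = 84512 (z = 4*21128 = 84512)
N(L) = 2/(4 + L) (N(L) = (-5 + 7)/(L + 4) = 2/(4 + L))
E(M) = 1 + M/3
(z + N(-50))*(23048 + 4825) + E(128) = (84512 + 2/(4 - 50))*(23048 + 4825) + (1 + (1/3)*128) = (84512 + 2/(-46))*27873 + (1 + 128/3) = (84512 + 2*(-1/46))*27873 + 131/3 = (84512 - 1/23)*27873 + 131/3 = (1943775/23)*27873 + 131/3 = 54178840575/23 + 131/3 = 162536524738/69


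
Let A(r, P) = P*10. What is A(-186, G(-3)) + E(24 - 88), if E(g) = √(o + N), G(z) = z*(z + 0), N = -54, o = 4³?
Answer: 90 + √10 ≈ 93.162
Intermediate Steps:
o = 64
G(z) = z² (G(z) = z*z = z²)
A(r, P) = 10*P
E(g) = √10 (E(g) = √(64 - 54) = √10)
A(-186, G(-3)) + E(24 - 88) = 10*(-3)² + √10 = 10*9 + √10 = 90 + √10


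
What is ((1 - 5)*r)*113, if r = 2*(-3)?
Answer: 2712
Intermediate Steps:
r = -6
((1 - 5)*r)*113 = ((1 - 5)*(-6))*113 = -4*(-6)*113 = 24*113 = 2712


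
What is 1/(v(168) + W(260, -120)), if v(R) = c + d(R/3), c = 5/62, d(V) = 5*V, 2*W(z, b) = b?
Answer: 62/13645 ≈ 0.0045438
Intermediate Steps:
W(z, b) = b/2
c = 5/62 (c = 5*(1/62) = 5/62 ≈ 0.080645)
v(R) = 5/62 + 5*R/3 (v(R) = 5/62 + 5*(R/3) = 5/62 + 5*R/3)
1/(v(168) + W(260, -120)) = 1/((5/62 + (5/3)*168) + (½)*(-120)) = 1/((5/62 + 280) - 60) = 1/(17365/62 - 60) = 1/(13645/62) = 62/13645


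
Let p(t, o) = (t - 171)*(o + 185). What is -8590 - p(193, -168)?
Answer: -8964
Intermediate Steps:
p(t, o) = (-171 + t)*(185 + o)
-8590 - p(193, -168) = -8590 - (-31635 - 171*(-168) + 185*193 - 168*193) = -8590 - (-31635 + 28728 + 35705 - 32424) = -8590 - 1*374 = -8590 - 374 = -8964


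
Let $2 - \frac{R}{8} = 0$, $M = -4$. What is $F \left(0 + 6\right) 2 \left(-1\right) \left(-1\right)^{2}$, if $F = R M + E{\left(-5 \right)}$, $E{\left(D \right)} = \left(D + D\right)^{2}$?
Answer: $-432$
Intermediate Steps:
$R = 16$ ($R = 16 - 0 = 16 + 0 = 16$)
$E{\left(D \right)} = 4 D^{2}$ ($E{\left(D \right)} = \left(2 D\right)^{2} = 4 D^{2}$)
$F = 36$ ($F = 16 \left(-4\right) + 4 \left(-5\right)^{2} = -64 + 4 \cdot 25 = -64 + 100 = 36$)
$F \left(0 + 6\right) 2 \left(-1\right) \left(-1\right)^{2} = 36 \left(0 + 6\right) 2 \left(-1\right) \left(-1\right)^{2} = 36 \cdot 6 \cdot 2 \left(-1\right) 1 = 36 \cdot 12 \left(-1\right) 1 = 36 \left(-12\right) 1 = \left(-432\right) 1 = -432$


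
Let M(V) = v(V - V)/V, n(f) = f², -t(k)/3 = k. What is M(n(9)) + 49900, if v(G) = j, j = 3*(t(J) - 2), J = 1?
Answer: 1347295/27 ≈ 49900.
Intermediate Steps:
t(k) = -3*k
j = -15 (j = 3*(-3*1 - 2) = 3*(-3 - 2) = 3*(-5) = -15)
v(G) = -15
M(V) = -15/V
M(n(9)) + 49900 = -15/(9²) + 49900 = -15/81 + 49900 = -15*1/81 + 49900 = -5/27 + 49900 = 1347295/27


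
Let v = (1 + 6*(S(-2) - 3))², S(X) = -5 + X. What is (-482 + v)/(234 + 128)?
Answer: 2999/362 ≈ 8.2845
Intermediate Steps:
v = 3481 (v = (1 + 6*((-5 - 2) - 3))² = (1 + 6*(-7 - 3))² = (1 + 6*(-10))² = (1 - 60)² = (-59)² = 3481)
(-482 + v)/(234 + 128) = (-482 + 3481)/(234 + 128) = 2999/362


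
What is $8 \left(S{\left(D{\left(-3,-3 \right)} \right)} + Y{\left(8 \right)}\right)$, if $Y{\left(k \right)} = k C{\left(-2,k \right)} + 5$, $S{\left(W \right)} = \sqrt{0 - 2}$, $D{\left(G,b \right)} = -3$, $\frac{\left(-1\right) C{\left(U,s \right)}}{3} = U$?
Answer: $424 + 8 i \sqrt{2} \approx 424.0 + 11.314 i$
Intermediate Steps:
$C{\left(U,s \right)} = - 3 U$
$S{\left(W \right)} = i \sqrt{2}$ ($S{\left(W \right)} = \sqrt{-2} = i \sqrt{2}$)
$Y{\left(k \right)} = 5 + 6 k$ ($Y{\left(k \right)} = k \left(\left(-3\right) \left(-2\right)\right) + 5 = k 6 + 5 = 6 k + 5 = 5 + 6 k$)
$8 \left(S{\left(D{\left(-3,-3 \right)} \right)} + Y{\left(8 \right)}\right) = 8 \left(i \sqrt{2} + \left(5 + 6 \cdot 8\right)\right) = 8 \left(i \sqrt{2} + \left(5 + 48\right)\right) = 8 \left(i \sqrt{2} + 53\right) = 8 \left(53 + i \sqrt{2}\right) = 424 + 8 i \sqrt{2}$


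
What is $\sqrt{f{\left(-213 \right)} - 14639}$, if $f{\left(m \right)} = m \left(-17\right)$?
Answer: $i \sqrt{11018} \approx 104.97 i$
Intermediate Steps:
$f{\left(m \right)} = - 17 m$
$\sqrt{f{\left(-213 \right)} - 14639} = \sqrt{\left(-17\right) \left(-213\right) - 14639} = \sqrt{3621 - 14639} = \sqrt{-11018} = i \sqrt{11018}$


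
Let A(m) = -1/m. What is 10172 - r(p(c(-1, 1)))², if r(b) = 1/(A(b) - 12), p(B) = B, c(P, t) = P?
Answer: 1230811/121 ≈ 10172.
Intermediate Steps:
r(b) = 1/(-12 - 1/b) (r(b) = 1/(-1/b - 12) = 1/(-12 - 1/b))
10172 - r(p(c(-1, 1)))² = 10172 - (-1*(-1)/(1 + 12*(-1)))² = 10172 - (-1*(-1)/(1 - 12))² = 10172 - (-1*(-1)/(-11))² = 10172 - (-1*(-1)*(-1/11))² = 10172 - (-1/11)² = 10172 - 1*1/121 = 10172 - 1/121 = 1230811/121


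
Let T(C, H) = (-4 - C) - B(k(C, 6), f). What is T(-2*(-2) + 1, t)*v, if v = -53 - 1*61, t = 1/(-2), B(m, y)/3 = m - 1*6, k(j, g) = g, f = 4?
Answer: 1026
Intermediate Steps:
B(m, y) = -18 + 3*m (B(m, y) = 3*(m - 1*6) = 3*(m - 6) = 3*(-6 + m) = -18 + 3*m)
t = -1/2 (t = 1*(-1/2) = -1/2 ≈ -0.50000)
v = -114 (v = -53 - 61 = -114)
T(C, H) = -4 - C (T(C, H) = (-4 - C) - (-18 + 3*6) = (-4 - C) - (-18 + 18) = (-4 - C) - 1*0 = (-4 - C) + 0 = -4 - C)
T(-2*(-2) + 1, t)*v = (-4 - (-2*(-2) + 1))*(-114) = (-4 - (4 + 1))*(-114) = (-4 - 1*5)*(-114) = (-4 - 5)*(-114) = -9*(-114) = 1026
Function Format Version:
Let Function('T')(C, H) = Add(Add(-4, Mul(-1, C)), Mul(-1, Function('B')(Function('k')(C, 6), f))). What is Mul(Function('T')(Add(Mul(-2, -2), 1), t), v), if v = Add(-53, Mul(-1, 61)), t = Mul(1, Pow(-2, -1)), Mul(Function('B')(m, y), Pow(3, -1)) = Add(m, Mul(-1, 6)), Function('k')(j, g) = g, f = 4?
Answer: 1026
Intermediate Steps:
Function('B')(m, y) = Add(-18, Mul(3, m)) (Function('B')(m, y) = Mul(3, Add(m, Mul(-1, 6))) = Mul(3, Add(m, -6)) = Mul(3, Add(-6, m)) = Add(-18, Mul(3, m)))
t = Rational(-1, 2) (t = Mul(1, Rational(-1, 2)) = Rational(-1, 2) ≈ -0.50000)
v = -114 (v = Add(-53, -61) = -114)
Function('T')(C, H) = Add(-4, Mul(-1, C)) (Function('T')(C, H) = Add(Add(-4, Mul(-1, C)), Mul(-1, Add(-18, Mul(3, 6)))) = Add(Add(-4, Mul(-1, C)), Mul(-1, Add(-18, 18))) = Add(Add(-4, Mul(-1, C)), Mul(-1, 0)) = Add(Add(-4, Mul(-1, C)), 0) = Add(-4, Mul(-1, C)))
Mul(Function('T')(Add(Mul(-2, -2), 1), t), v) = Mul(Add(-4, Mul(-1, Add(Mul(-2, -2), 1))), -114) = Mul(Add(-4, Mul(-1, Add(4, 1))), -114) = Mul(Add(-4, Mul(-1, 5)), -114) = Mul(Add(-4, -5), -114) = Mul(-9, -114) = 1026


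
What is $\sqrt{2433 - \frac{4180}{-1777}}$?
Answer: $\frac{\sqrt{7690182517}}{1777} \approx 49.349$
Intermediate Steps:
$\sqrt{2433 - \frac{4180}{-1777}} = \sqrt{2433 - - \frac{4180}{1777}} = \sqrt{2433 + \frac{4180}{1777}} = \sqrt{\frac{4327621}{1777}} = \frac{\sqrt{7690182517}}{1777}$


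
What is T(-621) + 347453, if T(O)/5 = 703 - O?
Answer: 354073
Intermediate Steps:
T(O) = 3515 - 5*O (T(O) = 5*(703 - O) = 3515 - 5*O)
T(-621) + 347453 = (3515 - 5*(-621)) + 347453 = (3515 + 3105) + 347453 = 6620 + 347453 = 354073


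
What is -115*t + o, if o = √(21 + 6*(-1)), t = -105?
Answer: 12075 + √15 ≈ 12079.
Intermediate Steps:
o = √15 (o = √(21 - 6) = √15 ≈ 3.8730)
-115*t + o = -115*(-105) + √15 = 12075 + √15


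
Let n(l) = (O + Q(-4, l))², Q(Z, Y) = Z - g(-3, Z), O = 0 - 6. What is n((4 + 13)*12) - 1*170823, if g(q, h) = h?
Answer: -170787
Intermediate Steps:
O = -6
Q(Z, Y) = 0 (Q(Z, Y) = Z - Z = 0)
n(l) = 36 (n(l) = (-6 + 0)² = (-6)² = 36)
n((4 + 13)*12) - 1*170823 = 36 - 1*170823 = 36 - 170823 = -170787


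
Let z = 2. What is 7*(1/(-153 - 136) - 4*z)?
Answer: -16191/289 ≈ -56.024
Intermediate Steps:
7*(1/(-153 - 136) - 4*z) = 7*(1/(-153 - 136) - 4*2) = 7*(1/(-289) - 8) = 7*(-1/289 - 8) = 7*(-2313/289) = -16191/289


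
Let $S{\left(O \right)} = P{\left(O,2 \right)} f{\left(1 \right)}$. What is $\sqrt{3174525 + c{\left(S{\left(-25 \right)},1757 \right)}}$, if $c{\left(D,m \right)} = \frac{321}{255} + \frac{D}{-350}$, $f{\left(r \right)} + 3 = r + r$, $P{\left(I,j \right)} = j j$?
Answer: $\frac{\sqrt{1123861662826}}{595} \approx 1781.7$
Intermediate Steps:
$P{\left(I,j \right)} = j^{2}$
$f{\left(r \right)} = -3 + 2 r$ ($f{\left(r \right)} = -3 + \left(r + r\right) = -3 + 2 r$)
$S{\left(O \right)} = -4$ ($S{\left(O \right)} = 2^{2} \left(-3 + 2 \cdot 1\right) = 4 \left(-3 + 2\right) = 4 \left(-1\right) = -4$)
$c{\left(D,m \right)} = \frac{107}{85} - \frac{D}{350}$ ($c{\left(D,m \right)} = 321 \cdot \frac{1}{255} + D \left(- \frac{1}{350}\right) = \frac{107}{85} - \frac{D}{350}$)
$\sqrt{3174525 + c{\left(S{\left(-25 \right)},1757 \right)}} = \sqrt{3174525 + \left(\frac{107}{85} - - \frac{2}{175}\right)} = \sqrt{3174525 + \left(\frac{107}{85} + \frac{2}{175}\right)} = \sqrt{3174525 + \frac{3779}{2975}} = \sqrt{\frac{9444215654}{2975}} = \frac{\sqrt{1123861662826}}{595}$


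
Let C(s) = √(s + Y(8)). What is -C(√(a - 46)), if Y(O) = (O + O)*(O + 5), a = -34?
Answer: -2*√(52 + I*√5) ≈ -14.426 - 0.31002*I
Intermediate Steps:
Y(O) = 2*O*(5 + O) (Y(O) = (2*O)*(5 + O) = 2*O*(5 + O))
C(s) = √(208 + s) (C(s) = √(s + 2*8*(5 + 8)) = √(s + 2*8*13) = √(s + 208) = √(208 + s))
-C(√(a - 46)) = -√(208 + √(-34 - 46)) = -√(208 + √(-80)) = -√(208 + 4*I*√5)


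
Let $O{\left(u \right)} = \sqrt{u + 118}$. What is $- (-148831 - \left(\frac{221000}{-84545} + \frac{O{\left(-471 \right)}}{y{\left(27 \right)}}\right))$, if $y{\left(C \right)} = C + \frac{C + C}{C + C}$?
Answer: $\frac{2516539179}{16909} + \frac{i \sqrt{353}}{28} \approx 1.4883 \cdot 10^{5} + 0.67101 i$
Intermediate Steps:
$O{\left(u \right)} = \sqrt{118 + u}$
$y{\left(C \right)} = 1 + C$ ($y{\left(C \right)} = C + \frac{2 C}{2 C} = C + 2 C \frac{1}{2 C} = C + 1 = 1 + C$)
$- (-148831 - \left(\frac{221000}{-84545} + \frac{O{\left(-471 \right)}}{y{\left(27 \right)}}\right)) = - (-148831 - \left(\frac{221000}{-84545} + \frac{\sqrt{118 - 471}}{1 + 27}\right)) = - (-148831 - \left(221000 \left(- \frac{1}{84545}\right) + \frac{\sqrt{-353}}{28}\right)) = - (-148831 - \left(- \frac{44200}{16909} + i \sqrt{353} \cdot \frac{1}{28}\right)) = - (-148831 - \left(- \frac{44200}{16909} + \frac{i \sqrt{353}}{28}\right)) = - (-148831 + \left(\frac{44200}{16909} - \frac{i \sqrt{353}}{28}\right)) = - (- \frac{2516539179}{16909} - \frac{i \sqrt{353}}{28}) = \frac{2516539179}{16909} + \frac{i \sqrt{353}}{28}$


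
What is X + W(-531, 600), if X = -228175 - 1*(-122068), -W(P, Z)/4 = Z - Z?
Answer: -106107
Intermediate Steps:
W(P, Z) = 0 (W(P, Z) = -4*(Z - Z) = -4*0 = 0)
X = -106107 (X = -228175 + 122068 = -106107)
X + W(-531, 600) = -106107 + 0 = -106107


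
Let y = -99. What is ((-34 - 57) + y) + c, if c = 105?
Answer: -85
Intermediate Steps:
((-34 - 57) + y) + c = ((-34 - 57) - 99) + 105 = (-91 - 99) + 105 = -190 + 105 = -85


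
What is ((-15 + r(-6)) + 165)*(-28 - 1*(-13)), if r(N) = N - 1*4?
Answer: -2100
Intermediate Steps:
r(N) = -4 + N (r(N) = N - 4 = -4 + N)
((-15 + r(-6)) + 165)*(-28 - 1*(-13)) = ((-15 + (-4 - 6)) + 165)*(-28 - 1*(-13)) = ((-15 - 10) + 165)*(-28 + 13) = (-25 + 165)*(-15) = 140*(-15) = -2100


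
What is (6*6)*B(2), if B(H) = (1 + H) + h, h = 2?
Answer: 180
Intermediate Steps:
B(H) = 3 + H (B(H) = (1 + H) + 2 = 3 + H)
(6*6)*B(2) = (6*6)*(3 + 2) = 36*5 = 180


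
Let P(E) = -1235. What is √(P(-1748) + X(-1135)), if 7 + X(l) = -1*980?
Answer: I*√2222 ≈ 47.138*I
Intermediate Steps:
X(l) = -987 (X(l) = -7 - 1*980 = -7 - 980 = -987)
√(P(-1748) + X(-1135)) = √(-1235 - 987) = √(-2222) = I*√2222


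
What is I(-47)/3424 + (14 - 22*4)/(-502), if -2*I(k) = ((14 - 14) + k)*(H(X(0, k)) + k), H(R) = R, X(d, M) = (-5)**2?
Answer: -3079/859424 ≈ -0.0035826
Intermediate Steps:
X(d, M) = 25
I(k) = -k*(25 + k)/2 (I(k) = -((14 - 14) + k)*(25 + k)/2 = -(0 + k)*(25 + k)/2 = -k*(25 + k)/2)
I(-47)/3424 + (14 - 22*4)/(-502) = -1/2*(-47)*(25 - 47)/3424 + (14 - 22*4)/(-502) = -1/2*(-47)*(-22)*(1/3424) + (14 - 88)*(-1/502) = -517*1/3424 - 74*(-1/502) = -517/3424 + 37/251 = -3079/859424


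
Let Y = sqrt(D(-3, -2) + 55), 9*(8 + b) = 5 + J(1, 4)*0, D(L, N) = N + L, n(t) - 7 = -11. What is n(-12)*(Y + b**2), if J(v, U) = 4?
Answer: -17956/81 - 20*sqrt(2) ≈ -249.96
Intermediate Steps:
n(t) = -4 (n(t) = 7 - 11 = -4)
D(L, N) = L + N
b = -67/9 (b = -8 + (5 + 4*0)/9 = -8 + (5 + 0)/9 = -8 + (1/9)*5 = -8 + 5/9 = -67/9 ≈ -7.4444)
Y = 5*sqrt(2) (Y = sqrt((-3 - 2) + 55) = sqrt(-5 + 55) = sqrt(50) = 5*sqrt(2) ≈ 7.0711)
n(-12)*(Y + b**2) = -4*(5*sqrt(2) + (-67/9)**2) = -4*(5*sqrt(2) + 4489/81) = -4*(4489/81 + 5*sqrt(2)) = -17956/81 - 20*sqrt(2)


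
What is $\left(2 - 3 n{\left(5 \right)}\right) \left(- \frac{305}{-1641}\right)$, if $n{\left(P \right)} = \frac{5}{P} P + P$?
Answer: $- \frac{8540}{1641} \approx -5.2041$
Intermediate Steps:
$n{\left(P \right)} = 5 + P$
$\left(2 - 3 n{\left(5 \right)}\right) \left(- \frac{305}{-1641}\right) = \left(2 - 3 \left(5 + 5\right)\right) \left(- \frac{305}{-1641}\right) = \left(2 - 30\right) \left(\left(-305\right) \left(- \frac{1}{1641}\right)\right) = \left(2 - 30\right) \frac{305}{1641} = \left(-28\right) \frac{305}{1641} = - \frac{8540}{1641}$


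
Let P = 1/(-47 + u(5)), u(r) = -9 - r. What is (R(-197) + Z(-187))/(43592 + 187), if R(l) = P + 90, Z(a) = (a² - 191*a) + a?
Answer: 4305928/2670519 ≈ 1.6124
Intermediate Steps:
P = -1/61 (P = 1/(-47 + (-9 - 1*5)) = 1/(-47 + (-9 - 5)) = 1/(-47 - 14) = 1/(-61) = -1/61 ≈ -0.016393)
Z(a) = a² - 190*a
R(l) = 5489/61 (R(l) = -1/61 + 90 = 5489/61)
(R(-197) + Z(-187))/(43592 + 187) = (5489/61 - 187*(-190 - 187))/(43592 + 187) = (5489/61 - 187*(-377))/43779 = (5489/61 + 70499)*(1/43779) = (4305928/61)*(1/43779) = 4305928/2670519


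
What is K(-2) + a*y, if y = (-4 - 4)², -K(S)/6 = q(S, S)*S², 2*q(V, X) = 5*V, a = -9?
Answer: -456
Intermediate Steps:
q(V, X) = 5*V/2 (q(V, X) = (5*V)/2 = 5*V/2)
K(S) = -15*S³ (K(S) = -6*5*S/2*S² = -15*S³)
y = 64 (y = (-8)² = 64)
K(-2) + a*y = -15*(-2)³ - 9*64 = -15*(-8) - 576 = 120 - 576 = -456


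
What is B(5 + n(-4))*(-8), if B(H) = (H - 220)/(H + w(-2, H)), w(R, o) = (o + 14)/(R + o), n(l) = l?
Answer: -876/7 ≈ -125.14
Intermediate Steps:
w(R, o) = (14 + o)/(R + o)
B(H) = (-220 + H)/(H + (14 + H)/(-2 + H)) (B(H) = (H - 220)/(H + (14 + H)/(-2 + H)) = (-220 + H)/(H + (14 + H)/(-2 + H)))
B(5 + n(-4))*(-8) = ((-220 + (5 - 4))*(-2 + (5 - 4))/(14 + (5 - 4) + (5 - 4)*(-2 + (5 - 4))))*(-8) = ((-220 + 1)*(-2 + 1)/(14 + 1 + 1*(-2 + 1)))*(-8) = (-219*(-1)/(14 + 1 + 1*(-1)))*(-8) = (-219*(-1)/(14 + 1 - 1))*(-8) = (-219*(-1)/14)*(-8) = ((1/14)*(-219)*(-1))*(-8) = (219/14)*(-8) = -876/7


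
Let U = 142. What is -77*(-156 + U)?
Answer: 1078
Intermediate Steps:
-77*(-156 + U) = -77*(-156 + 142) = -77*(-14) = 1078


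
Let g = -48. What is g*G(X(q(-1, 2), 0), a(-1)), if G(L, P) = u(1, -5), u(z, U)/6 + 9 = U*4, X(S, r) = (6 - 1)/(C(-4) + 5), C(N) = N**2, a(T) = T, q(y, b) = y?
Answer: 8352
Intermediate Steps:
X(S, r) = 5/21 (X(S, r) = (6 - 1)/((-4)**2 + 5) = 5/(16 + 5) = 5/21)
u(z, U) = -54 + 24*U (u(z, U) = -54 + 6*(U*4) = -54 + 6*(4*U) = -54 + 24*U)
G(L, P) = -174 (G(L, P) = -54 + 24*(-5) = -54 - 120 = -174)
g*G(X(q(-1, 2), 0), a(-1)) = -48*(-174) = 8352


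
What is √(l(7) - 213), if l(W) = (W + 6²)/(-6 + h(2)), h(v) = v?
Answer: I*√895/2 ≈ 14.958*I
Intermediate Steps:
l(W) = -9 - W/4 (l(W) = (W + 6²)/(-6 + 2) = (W + 36)/(-4) = (36 + W)*(-¼) = -9 - W/4)
√(l(7) - 213) = √((-9 - ¼*7) - 213) = √((-9 - 7/4) - 213) = √(-43/4 - 213) = √(-895/4) = I*√895/2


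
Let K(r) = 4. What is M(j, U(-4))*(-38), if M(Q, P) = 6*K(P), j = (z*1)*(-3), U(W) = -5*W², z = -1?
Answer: -912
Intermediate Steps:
j = 3 (j = -1*1*(-3) = -1*(-3) = 3)
M(Q, P) = 24 (M(Q, P) = 6*4 = 24)
M(j, U(-4))*(-38) = 24*(-38) = -912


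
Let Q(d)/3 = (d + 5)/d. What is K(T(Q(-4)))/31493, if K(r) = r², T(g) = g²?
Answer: 81/8062208 ≈ 1.0047e-5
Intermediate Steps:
Q(d) = 3*(5 + d)/d (Q(d) = 3*((d + 5)/d) = 3*((5 + d)/d) = 3*(5 + d)/d)
K(T(Q(-4)))/31493 = ((3 + 15/(-4))²)²/31493 = ((3 + 15*(-¼))²)²*(1/31493) = ((3 - 15/4)²)²*(1/31493) = ((-¾)²)²*(1/31493) = (9/16)²*(1/31493) = (81/256)*(1/31493) = 81/8062208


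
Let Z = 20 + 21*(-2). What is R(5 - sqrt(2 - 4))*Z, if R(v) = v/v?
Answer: -22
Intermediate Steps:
Z = -22 (Z = 20 - 42 = -22)
R(v) = 1
R(5 - sqrt(2 - 4))*Z = 1*(-22) = -22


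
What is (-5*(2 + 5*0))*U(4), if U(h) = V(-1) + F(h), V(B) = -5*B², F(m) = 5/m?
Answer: 75/2 ≈ 37.500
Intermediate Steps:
U(h) = -5 + 5/h (U(h) = -5*(-1)² + 5/h = -5*1 + 5/h = -5 + 5/h)
(-5*(2 + 5*0))*U(4) = (-5*(2 + 5*0))*(-5 + 5/4) = (-5*(2 + 0))*(-5 + 5*(¼)) = (-5*2)*(-5 + 5/4) = -10*(-15/4) = 75/2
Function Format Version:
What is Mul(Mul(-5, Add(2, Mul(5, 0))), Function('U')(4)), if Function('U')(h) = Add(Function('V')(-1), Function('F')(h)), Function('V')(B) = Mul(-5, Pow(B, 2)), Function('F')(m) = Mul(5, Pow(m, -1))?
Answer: Rational(75, 2) ≈ 37.500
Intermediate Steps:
Function('U')(h) = Add(-5, Mul(5, Pow(h, -1))) (Function('U')(h) = Add(Mul(-5, Pow(-1, 2)), Mul(5, Pow(h, -1))) = Add(Mul(-5, 1), Mul(5, Pow(h, -1))) = Add(-5, Mul(5, Pow(h, -1))))
Mul(Mul(-5, Add(2, Mul(5, 0))), Function('U')(4)) = Mul(Mul(-5, Add(2, Mul(5, 0))), Add(-5, Mul(5, Pow(4, -1)))) = Mul(Mul(-5, Add(2, 0)), Add(-5, Mul(5, Rational(1, 4)))) = Mul(Mul(-5, 2), Add(-5, Rational(5, 4))) = Mul(-10, Rational(-15, 4)) = Rational(75, 2)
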